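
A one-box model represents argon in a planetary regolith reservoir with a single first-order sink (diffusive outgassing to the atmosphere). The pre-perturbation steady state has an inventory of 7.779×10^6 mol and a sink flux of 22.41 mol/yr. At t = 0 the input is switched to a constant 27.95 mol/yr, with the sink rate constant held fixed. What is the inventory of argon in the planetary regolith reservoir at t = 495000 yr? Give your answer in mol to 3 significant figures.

9.24×10^6 mol

The sink rate constant is k = F₀/M₀ = 22.41/7.779×10^6 = 2.881×10^-6 yr⁻¹.
Solving dM/dt = F₁ − kM with M(0) = M₀ gives M(t) = F₁/k + (M₀ − F₁/k)·e^(−kt).
F₁/k = 27.95/2.881×10^-6 = 9.7021×10^6 mol; kt = 2.881×10^-6 × 495000 = 1.426, e^(−kt) = 0.2403.
M(495000) = 9.7021×10^6 + (7.779×10^6 − 9.7021×10^6) × 0.2403 = 9.7021×10^6 − 462000 = 9.2400×10^6 mol.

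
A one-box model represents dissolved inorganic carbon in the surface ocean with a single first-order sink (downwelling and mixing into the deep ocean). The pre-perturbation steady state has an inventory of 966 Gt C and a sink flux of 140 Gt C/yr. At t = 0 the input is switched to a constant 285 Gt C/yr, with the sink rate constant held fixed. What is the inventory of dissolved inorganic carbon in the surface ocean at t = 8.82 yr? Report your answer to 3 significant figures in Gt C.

1690 Gt C

The sink rate constant is k = F₀/M₀ = 140/966 = 0.1449 yr⁻¹.
Solving dM/dt = F₁ − kM with M(0) = M₀ gives M(t) = F₁/k + (M₀ − F₁/k)·e^(−kt).
F₁/k = 285/0.1449 = 1966.5 Gt C; kt = 0.1449 × 8.82 = 1.278, e^(−kt) = 0.2785.
M(8.82) = 1966.5 + (966 − 1966.5) × 0.2785 = 1966.5 − 278.7 = 1687.8 Gt C.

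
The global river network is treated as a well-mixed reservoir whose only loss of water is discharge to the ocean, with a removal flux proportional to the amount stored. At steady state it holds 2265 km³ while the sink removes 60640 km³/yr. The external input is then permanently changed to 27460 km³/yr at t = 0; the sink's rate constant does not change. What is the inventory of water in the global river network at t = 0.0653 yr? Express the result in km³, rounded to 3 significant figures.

1240 km³

Residence time τ = M₀/F₀ = 0.03735 yr. The eventual steady state is M_∞ = M₀·(F₁/F₀) = 2265 × 27460/60640 = 1025.7 km³.
The anomaly ΔM(t) = M(t) − M_∞ decays as ΔM₀·e^(−t/τ) with ΔM₀ = 2265 − 1025.7 = 1239 km³.
At t = 0.0653 yr, e^(−t/τ) = e^(−1.748) = 0.1741, so ΔM = 215.7 km³ and M = 1025.7 + 215.7 = 1241.4 km³.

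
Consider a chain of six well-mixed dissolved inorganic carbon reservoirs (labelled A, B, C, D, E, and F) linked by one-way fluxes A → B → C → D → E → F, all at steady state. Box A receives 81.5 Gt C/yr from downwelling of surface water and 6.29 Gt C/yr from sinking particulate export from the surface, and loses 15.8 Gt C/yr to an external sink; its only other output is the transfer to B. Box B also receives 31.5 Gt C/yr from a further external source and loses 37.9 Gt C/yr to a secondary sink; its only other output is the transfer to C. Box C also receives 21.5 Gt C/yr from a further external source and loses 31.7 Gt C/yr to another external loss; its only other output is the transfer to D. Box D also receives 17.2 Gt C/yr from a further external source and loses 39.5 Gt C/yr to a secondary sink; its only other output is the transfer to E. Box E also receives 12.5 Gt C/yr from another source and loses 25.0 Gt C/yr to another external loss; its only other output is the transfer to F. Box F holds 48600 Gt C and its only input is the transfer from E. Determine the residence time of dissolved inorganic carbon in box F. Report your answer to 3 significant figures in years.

Box A: F(A→B) = (81.5 + 6.29) − 15.8 = 71.990 Gt C/yr.
Box B: F(B→C) = (71.990 + 31.5) − 37.9 = 65.590 Gt C/yr.
Box C: F(C→D) = (65.590 + 21.5) − 31.7 = 55.390 Gt C/yr.
Box D: F(D→E) = (55.390 + 17.2) − 39.5 = 33.090 Gt C/yr.
Box E: F(E→F) = (33.090 + 12.5) − 25.0 = 20.590 Gt C/yr.
Box F throughput = its input = 20.590 Gt C/yr; τ = 48600 / 20.590 = 2360 yr.

2360 yr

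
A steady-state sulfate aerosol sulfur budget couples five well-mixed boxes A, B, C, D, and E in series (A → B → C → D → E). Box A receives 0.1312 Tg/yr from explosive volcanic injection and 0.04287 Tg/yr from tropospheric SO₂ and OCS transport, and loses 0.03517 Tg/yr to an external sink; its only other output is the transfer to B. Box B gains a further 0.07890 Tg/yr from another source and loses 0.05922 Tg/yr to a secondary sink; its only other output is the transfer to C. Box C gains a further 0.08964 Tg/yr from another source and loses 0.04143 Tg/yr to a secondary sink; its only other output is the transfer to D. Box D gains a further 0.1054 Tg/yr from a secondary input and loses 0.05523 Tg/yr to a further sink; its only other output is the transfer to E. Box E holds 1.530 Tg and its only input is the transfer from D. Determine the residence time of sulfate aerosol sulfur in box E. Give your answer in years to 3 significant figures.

5.95 yr

Box A: F(A→B) = (0.1312 + 0.04287) − 0.03517 = 0.13890 Tg/yr.
Box B: F(B→C) = (0.13890 + 0.07890) − 0.05922 = 0.15858 Tg/yr.
Box C: F(C→D) = (0.15858 + 0.08964) − 0.04143 = 0.20679 Tg/yr.
Box D: F(D→E) = (0.20679 + 0.1054) − 0.05523 = 0.25696 Tg/yr.
Box E throughput = its input = 0.25696 Tg/yr; τ = 1.530 / 0.25696 = 5.954 yr.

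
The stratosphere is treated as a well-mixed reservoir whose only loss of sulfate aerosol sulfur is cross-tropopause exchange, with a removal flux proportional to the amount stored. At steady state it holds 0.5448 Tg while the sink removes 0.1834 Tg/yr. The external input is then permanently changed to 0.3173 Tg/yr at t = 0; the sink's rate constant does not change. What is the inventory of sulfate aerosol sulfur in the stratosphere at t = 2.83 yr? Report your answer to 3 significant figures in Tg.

0.789 Tg

The sink rate constant is k = F₀/M₀ = 0.1834/0.5448 = 0.3366 yr⁻¹.
Solving dM/dt = F₁ − kM with M(0) = M₀ gives M(t) = F₁/k + (M₀ − F₁/k)·e^(−kt).
F₁/k = 0.3173/0.3366 = 0.94256 Tg; kt = 0.3366 × 2.83 = 0.9527, e^(−kt) = 0.3857.
M(2.83) = 0.94256 + (0.5448 − 0.94256) × 0.3857 = 0.94256 − 0.1534 = 0.78914 Tg.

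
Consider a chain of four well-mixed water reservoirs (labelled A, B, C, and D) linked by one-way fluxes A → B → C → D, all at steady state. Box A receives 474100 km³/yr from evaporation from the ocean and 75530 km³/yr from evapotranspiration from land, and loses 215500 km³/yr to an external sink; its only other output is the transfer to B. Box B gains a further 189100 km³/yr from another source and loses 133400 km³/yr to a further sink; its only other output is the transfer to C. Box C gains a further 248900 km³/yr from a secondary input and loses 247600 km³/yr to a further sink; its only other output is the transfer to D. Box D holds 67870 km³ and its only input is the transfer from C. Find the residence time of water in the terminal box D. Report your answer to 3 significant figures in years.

0.174 yr

Box A: F(A→B) = (474100 + 75530) − 215500 = 334130 km³/yr.
Box B: F(B→C) = (334130 + 189100) − 133400 = 389830 km³/yr.
Box C: F(C→D) = (389830 + 248900) − 247600 = 391130 km³/yr.
Box D throughput = its input = 391130 km³/yr; τ = 67870 / 391130 = 0.1735 yr.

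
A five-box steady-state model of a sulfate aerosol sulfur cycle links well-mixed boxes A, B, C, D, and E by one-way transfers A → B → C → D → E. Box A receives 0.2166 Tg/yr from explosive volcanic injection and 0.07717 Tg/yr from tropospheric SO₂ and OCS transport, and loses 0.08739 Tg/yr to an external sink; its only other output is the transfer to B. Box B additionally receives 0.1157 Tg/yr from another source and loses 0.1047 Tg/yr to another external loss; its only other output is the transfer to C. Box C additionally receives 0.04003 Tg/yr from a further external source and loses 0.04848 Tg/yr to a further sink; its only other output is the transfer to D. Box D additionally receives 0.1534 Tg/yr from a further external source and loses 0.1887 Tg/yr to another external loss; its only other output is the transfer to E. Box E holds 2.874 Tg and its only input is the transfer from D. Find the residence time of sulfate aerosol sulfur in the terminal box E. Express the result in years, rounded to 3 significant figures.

Box A: F(A→B) = (0.2166 + 0.07717) − 0.08739 = 0.20638 Tg/yr.
Box B: F(B→C) = (0.20638 + 0.1157) − 0.1047 = 0.21738 Tg/yr.
Box C: F(C→D) = (0.21738 + 0.04003) − 0.04848 = 0.20893 Tg/yr.
Box D: F(D→E) = (0.20893 + 0.1534) − 0.1887 = 0.17363 Tg/yr.
Box E throughput = its input = 0.17363 Tg/yr; τ = 2.874 / 0.17363 = 16.55 yr.

16.6 yr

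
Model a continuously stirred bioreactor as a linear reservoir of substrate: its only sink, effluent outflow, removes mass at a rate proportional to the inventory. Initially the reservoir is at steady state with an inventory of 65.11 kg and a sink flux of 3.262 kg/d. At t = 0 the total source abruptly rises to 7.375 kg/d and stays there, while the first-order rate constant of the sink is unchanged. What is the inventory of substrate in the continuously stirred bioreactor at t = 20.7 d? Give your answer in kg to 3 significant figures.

The sink rate constant is k = F₀/M₀ = 3.262/65.11 = 0.05010 d⁻¹.
Solving dM/dt = F₁ − kM with M(0) = M₀ gives M(t) = F₁/k + (M₀ − F₁/k)·e^(−kt).
F₁/k = 7.375/0.05010 = 147.21 kg; kt = 0.05010 × 20.7 = 1.037, e^(−kt) = 0.3545.
M(20.7) = 147.21 + (65.11 − 147.21) × 0.3545 = 147.21 − 29.10 = 118.10 kg.

118 kg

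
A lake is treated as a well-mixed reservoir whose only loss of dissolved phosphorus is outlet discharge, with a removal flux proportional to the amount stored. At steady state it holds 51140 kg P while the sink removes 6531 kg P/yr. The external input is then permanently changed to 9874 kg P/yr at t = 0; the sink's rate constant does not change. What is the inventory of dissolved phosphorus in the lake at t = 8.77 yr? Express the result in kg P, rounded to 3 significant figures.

The sink rate constant is k = F₀/M₀ = 6531/51140 = 0.1277 yr⁻¹.
Solving dM/dt = F₁ − kM with M(0) = M₀ gives M(t) = F₁/k + (M₀ − F₁/k)·e^(−kt).
F₁/k = 9874/0.1277 = 77317 kg P; kt = 0.1277 × 8.77 = 1.120, e^(−kt) = 0.3263.
M(8.77) = 77317 + (51140 − 77317) × 0.3263 = 77317 − 8541 = 68776 kg P.

68800 kg P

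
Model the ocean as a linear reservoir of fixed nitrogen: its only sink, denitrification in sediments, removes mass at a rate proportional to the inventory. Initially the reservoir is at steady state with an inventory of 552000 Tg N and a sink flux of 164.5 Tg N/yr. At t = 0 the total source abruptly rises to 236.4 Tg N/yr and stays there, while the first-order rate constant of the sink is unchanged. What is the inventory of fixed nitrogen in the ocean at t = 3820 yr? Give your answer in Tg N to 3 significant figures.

716000 Tg N

τ = M₀/F₀ = 552000/164.5 = 3356 yr; rate constant k = 1/τ.
New steady state M_∞ = F₁/k = F₁·τ = 236.4 × 3356 = 793270 Tg N.
M(t) = M_∞ + (M₀ − M_∞)·e^(−t/τ); t/τ = 3820/3356 = 1.138, so e^(−t/τ) = 0.3203.
M(t) = 793270 − 241300 × 0.3203 = 715980 Tg N.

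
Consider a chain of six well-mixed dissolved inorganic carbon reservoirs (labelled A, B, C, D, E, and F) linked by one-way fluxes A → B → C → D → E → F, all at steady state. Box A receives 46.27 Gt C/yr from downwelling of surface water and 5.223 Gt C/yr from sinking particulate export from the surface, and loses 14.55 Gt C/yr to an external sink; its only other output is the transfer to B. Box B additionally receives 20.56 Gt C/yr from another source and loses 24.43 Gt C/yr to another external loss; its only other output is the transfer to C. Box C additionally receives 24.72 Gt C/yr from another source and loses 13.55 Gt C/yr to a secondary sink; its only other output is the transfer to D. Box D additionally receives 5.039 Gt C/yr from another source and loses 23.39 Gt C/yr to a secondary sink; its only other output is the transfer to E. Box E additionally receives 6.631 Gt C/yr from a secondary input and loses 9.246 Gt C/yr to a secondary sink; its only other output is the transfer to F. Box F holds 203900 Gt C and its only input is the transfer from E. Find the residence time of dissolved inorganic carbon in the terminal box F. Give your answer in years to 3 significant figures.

Box A: F(A→B) = (46.27 + 5.223) − 14.55 = 36.943 Gt C/yr.
Box B: F(B→C) = (36.943 + 20.56) − 24.43 = 33.073 Gt C/yr.
Box C: F(C→D) = (33.073 + 24.72) − 13.55 = 44.243 Gt C/yr.
Box D: F(D→E) = (44.243 + 5.039) − 23.39 = 25.892 Gt C/yr.
Box E: F(E→F) = (25.892 + 6.631) − 9.246 = 23.277 Gt C/yr.
Box F throughput = its input = 23.277 Gt C/yr; τ = 203900 / 23.277 = 8760 yr.

8760 yr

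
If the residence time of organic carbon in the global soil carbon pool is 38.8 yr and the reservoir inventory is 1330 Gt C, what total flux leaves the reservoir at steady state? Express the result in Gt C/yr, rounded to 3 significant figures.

F = M / τ = 1330 / 38.8 = 34.28 Gt C/yr.

34.3 Gt C/yr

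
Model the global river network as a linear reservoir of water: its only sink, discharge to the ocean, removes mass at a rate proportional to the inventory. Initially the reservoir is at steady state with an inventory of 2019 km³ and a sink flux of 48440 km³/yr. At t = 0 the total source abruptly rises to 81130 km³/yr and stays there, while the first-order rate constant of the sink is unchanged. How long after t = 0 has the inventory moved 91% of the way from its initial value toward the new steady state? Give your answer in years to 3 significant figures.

0.100 yr

τ = M₀/F₀ = 2019/48440 = 0.04168 yr.
The remaining gap fraction is e^(−t/τ); 91% covered ⇒ e^(−t/τ) = 0.0900.
t = −τ ln(0.0900) = 0.04168 × 2.408 = 0.1004 yr.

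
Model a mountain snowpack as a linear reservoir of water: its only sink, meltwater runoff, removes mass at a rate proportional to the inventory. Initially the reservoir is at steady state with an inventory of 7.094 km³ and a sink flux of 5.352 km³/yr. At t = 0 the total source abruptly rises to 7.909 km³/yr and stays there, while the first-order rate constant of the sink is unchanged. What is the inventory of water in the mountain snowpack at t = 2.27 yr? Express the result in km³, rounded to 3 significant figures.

The sink rate constant is k = F₀/M₀ = 5.352/7.094 = 0.7544 yr⁻¹.
Solving dM/dt = F₁ − kM with M(0) = M₀ gives M(t) = F₁/k + (M₀ − F₁/k)·e^(−kt).
F₁/k = 7.909/0.7544 = 10.483 km³; kt = 0.7544 × 2.27 = 1.713, e^(−kt) = 0.1804.
M(2.27) = 10.483 + (7.094 − 10.483) × 0.1804 = 10.483 − 0.6114 = 9.8718 km³.

9.87 km³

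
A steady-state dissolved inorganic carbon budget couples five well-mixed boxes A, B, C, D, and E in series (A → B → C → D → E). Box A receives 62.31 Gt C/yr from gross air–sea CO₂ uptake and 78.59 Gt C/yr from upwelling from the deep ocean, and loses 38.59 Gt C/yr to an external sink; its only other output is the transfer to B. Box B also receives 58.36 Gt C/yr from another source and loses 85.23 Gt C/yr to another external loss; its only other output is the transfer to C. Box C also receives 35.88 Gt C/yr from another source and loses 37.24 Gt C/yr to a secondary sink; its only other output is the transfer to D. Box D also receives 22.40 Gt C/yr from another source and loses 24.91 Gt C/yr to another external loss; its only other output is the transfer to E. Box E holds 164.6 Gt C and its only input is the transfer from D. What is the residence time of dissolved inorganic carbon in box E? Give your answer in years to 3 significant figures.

Box A: F(A→B) = (62.31 + 78.59) − 38.59 = 102.31 Gt C/yr.
Box B: F(B→C) = (102.31 + 58.36) − 85.23 = 75.440 Gt C/yr.
Box C: F(C→D) = (75.440 + 35.88) − 37.24 = 74.080 Gt C/yr.
Box D: F(D→E) = (74.080 + 22.40) − 24.91 = 71.570 Gt C/yr.
Box E throughput = its input = 71.570 Gt C/yr; τ = 164.6 / 71.570 = 2.300 yr.

2.30 yr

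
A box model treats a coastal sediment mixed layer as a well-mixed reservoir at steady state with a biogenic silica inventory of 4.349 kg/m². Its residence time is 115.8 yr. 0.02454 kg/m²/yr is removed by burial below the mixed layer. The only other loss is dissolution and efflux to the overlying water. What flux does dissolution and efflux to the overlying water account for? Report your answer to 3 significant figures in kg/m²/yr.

0.0130 kg/m²/yr

Total removal F = M/τ = 4.349 / 115.8 = 0.03756 kg/m²/yr.
Dissolution and efflux to the overlying water = F − (0.02454) = 0.03756 − 0.02454 = 0.01302 kg/m²/yr.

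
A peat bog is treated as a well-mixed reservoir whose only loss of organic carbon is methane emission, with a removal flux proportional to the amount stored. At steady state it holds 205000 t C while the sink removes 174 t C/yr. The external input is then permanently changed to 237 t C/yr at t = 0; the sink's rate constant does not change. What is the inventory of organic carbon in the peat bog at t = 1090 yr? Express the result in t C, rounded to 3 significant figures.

Residence time τ = M₀/F₀ = 1178 yr. The eventual steady state is M_∞ = M₀·(F₁/F₀) = 205000 × 237/174 = 279220 t C.
The anomaly ΔM(t) = M(t) − M_∞ decays as ΔM₀·e^(−t/τ) with ΔM₀ = 205000 − 279220 = −74220 t C.
At t = 1090 yr, e^(−t/τ) = e^(−0.9252) = 0.3965, so ΔM = −29430 t C and M = 279220 − 29430 = 249800 t C.

250000 t C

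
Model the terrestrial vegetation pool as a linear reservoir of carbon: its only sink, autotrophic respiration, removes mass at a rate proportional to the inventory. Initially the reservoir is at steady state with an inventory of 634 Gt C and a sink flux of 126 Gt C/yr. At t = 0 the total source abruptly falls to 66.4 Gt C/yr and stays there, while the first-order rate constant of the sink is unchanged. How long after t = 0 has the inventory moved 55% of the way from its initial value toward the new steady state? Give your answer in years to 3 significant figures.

τ = M₀/F₀ = 634/126 = 5.032 yr.
The remaining gap fraction is e^(−t/τ); 55% covered ⇒ e^(−t/τ) = 0.450.
t = −τ ln(0.450) = 5.032 × 0.7985 = 4.018 yr.

4.02 yr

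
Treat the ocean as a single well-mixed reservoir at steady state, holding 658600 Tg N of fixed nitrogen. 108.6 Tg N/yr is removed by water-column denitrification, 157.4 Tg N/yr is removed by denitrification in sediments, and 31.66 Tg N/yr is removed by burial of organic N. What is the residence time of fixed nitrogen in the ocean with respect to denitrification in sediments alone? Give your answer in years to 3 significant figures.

4180 yr

Residence time with respect to a single sink: τ = M / F_sink.
τ = 658600 / 157.4 = 4184 yr.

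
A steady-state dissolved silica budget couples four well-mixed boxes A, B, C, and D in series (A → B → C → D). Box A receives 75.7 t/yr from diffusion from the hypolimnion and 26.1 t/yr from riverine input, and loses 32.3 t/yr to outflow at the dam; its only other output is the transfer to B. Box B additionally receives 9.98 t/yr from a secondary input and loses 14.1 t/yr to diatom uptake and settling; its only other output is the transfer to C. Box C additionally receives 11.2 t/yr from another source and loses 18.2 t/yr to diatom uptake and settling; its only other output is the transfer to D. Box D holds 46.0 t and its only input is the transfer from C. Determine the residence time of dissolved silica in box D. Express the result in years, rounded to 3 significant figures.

0.788 yr

Box A: F(A→B) = (75.7 + 26.1) − 32.3 = 69.500 t/yr.
Box B: F(B→C) = (69.500 + 9.98) − 14.1 = 65.380 t/yr.
Box C: F(C→D) = (65.380 + 11.2) − 18.2 = 58.380 t/yr.
Box D throughput = its input = 58.380 t/yr; τ = 46.0 / 58.380 = 0.7879 yr.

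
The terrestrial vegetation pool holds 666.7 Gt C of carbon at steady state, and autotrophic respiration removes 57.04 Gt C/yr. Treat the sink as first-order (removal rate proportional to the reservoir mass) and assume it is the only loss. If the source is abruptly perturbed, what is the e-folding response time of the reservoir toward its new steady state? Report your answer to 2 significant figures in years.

12 yr

For a linear reservoir the response time equals the residence time τ = M/F.
τ = 666.7 / 57.04 = 11.69 yr.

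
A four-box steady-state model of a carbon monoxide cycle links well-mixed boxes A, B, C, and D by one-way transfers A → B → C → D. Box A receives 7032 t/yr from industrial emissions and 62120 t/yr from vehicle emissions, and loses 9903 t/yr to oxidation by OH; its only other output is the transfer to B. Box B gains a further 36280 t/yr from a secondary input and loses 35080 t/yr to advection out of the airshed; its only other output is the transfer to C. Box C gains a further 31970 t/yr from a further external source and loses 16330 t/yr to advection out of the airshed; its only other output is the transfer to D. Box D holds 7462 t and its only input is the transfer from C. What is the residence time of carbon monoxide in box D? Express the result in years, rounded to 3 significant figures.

0.0981 yr

Box A: F(A→B) = (7032 + 62120) − 9903 = 59249 t/yr.
Box B: F(B→C) = (59249 + 36280) − 35080 = 60449 t/yr.
Box C: F(C→D) = (60449 + 31970) − 16330 = 76089 t/yr.
Box D throughput = its input = 76089 t/yr; τ = 7462 / 76089 = 0.09807 yr.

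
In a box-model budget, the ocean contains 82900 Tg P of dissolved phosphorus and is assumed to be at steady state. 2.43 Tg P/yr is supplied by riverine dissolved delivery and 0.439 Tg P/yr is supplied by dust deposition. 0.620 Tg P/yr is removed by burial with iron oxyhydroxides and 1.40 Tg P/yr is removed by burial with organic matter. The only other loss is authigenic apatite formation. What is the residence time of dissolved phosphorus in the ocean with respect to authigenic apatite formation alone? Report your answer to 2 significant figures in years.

At steady state ΣF_in = ΣF_out.
ΣF_in = 2.43 + 0.439 = 2.8690 Tg P/yr.
Authigenic apatite formation flux = ΣF_in − (0.620 + 1.40) = 2.8690 − 2.020 = 0.8490 Tg P/yr.
τ = M / F = 82900 / 0.8490 = 97640 yr.

98000 yr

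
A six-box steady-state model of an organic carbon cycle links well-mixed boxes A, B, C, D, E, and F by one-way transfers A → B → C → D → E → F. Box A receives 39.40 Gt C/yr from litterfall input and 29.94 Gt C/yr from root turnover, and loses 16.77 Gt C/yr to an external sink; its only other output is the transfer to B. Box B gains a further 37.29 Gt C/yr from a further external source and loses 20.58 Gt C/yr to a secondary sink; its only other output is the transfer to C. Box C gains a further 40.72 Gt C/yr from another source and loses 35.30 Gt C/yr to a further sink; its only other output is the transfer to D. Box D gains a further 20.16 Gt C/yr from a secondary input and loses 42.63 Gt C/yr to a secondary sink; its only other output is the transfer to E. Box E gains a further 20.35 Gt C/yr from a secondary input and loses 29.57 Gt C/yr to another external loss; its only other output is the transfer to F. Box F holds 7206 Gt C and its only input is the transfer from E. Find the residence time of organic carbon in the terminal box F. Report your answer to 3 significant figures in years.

168 yr

Box A: F(A→B) = (39.40 + 29.94) − 16.77 = 52.570 Gt C/yr.
Box B: F(B→C) = (52.570 + 37.29) − 20.58 = 69.280 Gt C/yr.
Box C: F(C→D) = (69.280 + 40.72) − 35.30 = 74.700 Gt C/yr.
Box D: F(D→E) = (74.700 + 20.16) − 42.63 = 52.230 Gt C/yr.
Box E: F(E→F) = (52.230 + 20.35) − 29.57 = 43.010 Gt C/yr.
Box F throughput = its input = 43.010 Gt C/yr; τ = 7206 / 43.010 = 167.5 yr.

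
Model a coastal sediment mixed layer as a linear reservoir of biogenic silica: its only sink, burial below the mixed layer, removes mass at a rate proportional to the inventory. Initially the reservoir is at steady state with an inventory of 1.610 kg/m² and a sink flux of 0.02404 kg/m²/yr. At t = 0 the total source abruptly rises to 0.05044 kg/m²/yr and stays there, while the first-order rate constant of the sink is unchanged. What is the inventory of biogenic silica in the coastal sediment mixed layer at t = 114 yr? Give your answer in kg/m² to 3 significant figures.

3.06 kg/m²

The sink rate constant is k = F₀/M₀ = 0.02404/1.610 = 0.01493 yr⁻¹.
Solving dM/dt = F₁ − kM with M(0) = M₀ gives M(t) = F₁/k + (M₀ − F₁/k)·e^(−kt).
F₁/k = 0.05044/0.01493 = 3.3781 kg/m²; kt = 0.01493 × 114 = 1.702, e^(−kt) = 0.1823.
M(114) = 3.3781 + (1.610 − 3.3781) × 0.1823 = 3.3781 − 0.3223 = 3.0558 kg/m².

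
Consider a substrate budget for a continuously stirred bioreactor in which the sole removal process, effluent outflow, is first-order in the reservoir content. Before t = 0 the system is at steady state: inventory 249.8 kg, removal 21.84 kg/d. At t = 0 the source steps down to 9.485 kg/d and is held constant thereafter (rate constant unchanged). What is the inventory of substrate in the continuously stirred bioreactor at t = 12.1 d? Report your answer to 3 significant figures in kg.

158 kg

The sink rate constant is k = F₀/M₀ = 21.84/249.8 = 0.08743 d⁻¹.
Solving dM/dt = F₁ − kM with M(0) = M₀ gives M(t) = F₁/k + (M₀ − F₁/k)·e^(−kt).
F₁/k = 9.485/0.08743 = 108.49 kg; kt = 0.08743 × 12.1 = 1.058, e^(−kt) = 0.3472.
M(12.1) = 108.49 + (249.8 − 108.49) × 0.3472 = 108.49 + 49.06 = 157.55 kg.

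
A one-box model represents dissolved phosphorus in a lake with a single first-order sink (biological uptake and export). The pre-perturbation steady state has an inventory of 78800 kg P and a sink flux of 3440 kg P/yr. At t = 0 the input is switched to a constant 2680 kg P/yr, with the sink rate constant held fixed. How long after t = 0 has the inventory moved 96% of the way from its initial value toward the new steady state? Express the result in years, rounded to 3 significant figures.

73.7 yr

τ = M₀/F₀ = 78800/3440 = 22.91 yr.
The remaining gap fraction is e^(−t/τ); 96% covered ⇒ e^(−t/τ) = 0.0400.
t = −τ ln(0.0400) = 22.91 × 3.219 = 73.73 yr.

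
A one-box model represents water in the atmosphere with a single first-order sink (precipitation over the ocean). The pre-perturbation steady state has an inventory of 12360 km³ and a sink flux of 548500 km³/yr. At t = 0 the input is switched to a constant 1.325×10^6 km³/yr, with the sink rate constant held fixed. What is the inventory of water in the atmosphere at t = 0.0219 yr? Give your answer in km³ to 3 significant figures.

23200 km³

τ = M₀/F₀ = 12360/548500 = 0.02253 yr; rate constant k = 1/τ.
New steady state M_∞ = F₁/k = F₁·τ = 1.325×10^6 × 0.02253 = 29858 km³.
M(t) = M_∞ + (M₀ − M_∞)·e^(−t/τ); t/τ = 0.0219/0.02253 = 0.9719, so e^(−t/τ) = 0.3784.
M(t) = 29858 − 17500 × 0.3784 = 23237 km³.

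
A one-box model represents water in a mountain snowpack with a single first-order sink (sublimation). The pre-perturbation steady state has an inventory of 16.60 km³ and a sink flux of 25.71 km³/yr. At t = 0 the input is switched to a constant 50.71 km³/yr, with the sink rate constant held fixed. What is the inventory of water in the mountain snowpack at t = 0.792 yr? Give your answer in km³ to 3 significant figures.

Residence time τ = M₀/F₀ = 0.6457 yr. The eventual steady state is M_∞ = M₀·(F₁/F₀) = 16.60 × 50.71/25.71 = 32.742 km³.
The anomaly ΔM(t) = M(t) − M_∞ decays as ΔM₀·e^(−t/τ) with ΔM₀ = 16.60 − 32.742 = −16.14 km³.
At t = 0.792 yr, e^(−t/τ) = e^(−1.227) = 0.2933, so ΔM = −4.734 km³ and M = 32.742 − 4.734 = 28.008 km³.

28.0 km³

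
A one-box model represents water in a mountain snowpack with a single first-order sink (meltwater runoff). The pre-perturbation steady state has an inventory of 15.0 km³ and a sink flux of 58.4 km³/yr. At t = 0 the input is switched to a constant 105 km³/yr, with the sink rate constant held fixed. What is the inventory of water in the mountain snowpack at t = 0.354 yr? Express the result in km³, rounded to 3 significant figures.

Residence time τ = M₀/F₀ = 0.2568 yr. The eventual steady state is M_∞ = M₀·(F₁/F₀) = 15.0 × 105/58.4 = 26.969 km³.
The anomaly ΔM(t) = M(t) − M_∞ decays as ΔM₀·e^(−t/τ) with ΔM₀ = 15.0 − 26.969 = −11.97 km³.
At t = 0.354 yr, e^(−t/τ) = e^(−1.378) = 0.2520, so ΔM = −3.016 km³ and M = 26.969 − 3.016 = 23.953 km³.

24.0 km³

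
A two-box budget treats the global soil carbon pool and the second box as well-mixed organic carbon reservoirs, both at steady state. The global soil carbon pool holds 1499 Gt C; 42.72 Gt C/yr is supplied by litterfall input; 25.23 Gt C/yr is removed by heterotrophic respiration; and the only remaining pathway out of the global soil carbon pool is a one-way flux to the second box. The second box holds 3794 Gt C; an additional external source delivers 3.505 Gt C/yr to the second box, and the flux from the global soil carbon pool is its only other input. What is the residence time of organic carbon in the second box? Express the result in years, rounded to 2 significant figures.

180 yr

Balance the global soil carbon pool: ΣF_in = 42.720 Gt C/yr.
Flux to the second box = ΣF_in − (25.23) = 17.490 Gt C/yr.
Total input to the second box = 17.490 + 3.505 = 20.995 Gt C/yr; at steady state this equals its total output.
τ = M / F = 3794 / 20.995 = 180.7 yr.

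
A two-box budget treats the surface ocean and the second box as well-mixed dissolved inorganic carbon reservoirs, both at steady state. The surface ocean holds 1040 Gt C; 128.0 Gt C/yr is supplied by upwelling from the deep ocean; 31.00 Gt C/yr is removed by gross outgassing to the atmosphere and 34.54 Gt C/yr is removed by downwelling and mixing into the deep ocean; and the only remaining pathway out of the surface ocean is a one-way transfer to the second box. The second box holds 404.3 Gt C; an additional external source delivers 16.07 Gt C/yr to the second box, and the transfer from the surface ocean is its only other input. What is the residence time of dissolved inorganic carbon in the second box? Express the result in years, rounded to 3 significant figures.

Balance the surface ocean: ΣF_in = 128.00 Gt C/yr.
Transfer to the second box = ΣF_in − (31.00 + 34.54) = 62.460 Gt C/yr.
Total input to the second box = 62.460 + 16.07 = 78.530 Gt C/yr; at steady state this equals its total output.
τ = M / F = 404.3 / 78.530 = 5.148 yr.

5.15 yr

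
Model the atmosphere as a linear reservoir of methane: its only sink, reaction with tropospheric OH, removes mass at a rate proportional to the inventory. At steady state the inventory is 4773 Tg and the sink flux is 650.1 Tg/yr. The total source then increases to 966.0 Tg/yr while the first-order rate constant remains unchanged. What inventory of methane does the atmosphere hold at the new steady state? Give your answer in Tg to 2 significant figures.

7100 Tg

Rate constant k = F/M = 650.1 / 4773 = 0.1362 yr⁻¹.
At the new steady state, source = k·M_new ⇒ M_new = 966.0 / 0.1362 = 7092 Tg.
(Equivalently M_new = M × F_new/F_old = 4773 × 966.0/650.1.)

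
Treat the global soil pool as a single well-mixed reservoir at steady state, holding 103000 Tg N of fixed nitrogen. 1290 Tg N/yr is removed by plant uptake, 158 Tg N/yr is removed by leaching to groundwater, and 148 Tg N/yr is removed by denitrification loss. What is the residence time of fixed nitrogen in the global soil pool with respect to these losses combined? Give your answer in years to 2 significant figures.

65 yr

Total removal = 1290 + 158.0 + 148.0 = 1596.0 Tg N/yr.
τ = M / ΣF_out = 103000 / 1596.0 = 64.54 yr.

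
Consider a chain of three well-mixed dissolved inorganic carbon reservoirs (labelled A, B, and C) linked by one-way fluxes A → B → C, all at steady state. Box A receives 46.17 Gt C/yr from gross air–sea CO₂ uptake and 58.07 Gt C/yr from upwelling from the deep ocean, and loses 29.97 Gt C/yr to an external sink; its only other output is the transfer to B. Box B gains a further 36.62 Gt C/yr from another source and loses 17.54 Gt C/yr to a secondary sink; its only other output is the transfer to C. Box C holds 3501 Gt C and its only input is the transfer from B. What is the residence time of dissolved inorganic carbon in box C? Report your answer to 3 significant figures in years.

Box A: F(A→B) = (46.17 + 58.07) − 29.97 = 74.270 Gt C/yr.
Box B: F(B→C) = (74.270 + 36.62) − 17.54 = 93.350 Gt C/yr.
Box C throughput = its input = 93.350 Gt C/yr; τ = 3501 / 93.350 = 37.50 yr.

37.5 yr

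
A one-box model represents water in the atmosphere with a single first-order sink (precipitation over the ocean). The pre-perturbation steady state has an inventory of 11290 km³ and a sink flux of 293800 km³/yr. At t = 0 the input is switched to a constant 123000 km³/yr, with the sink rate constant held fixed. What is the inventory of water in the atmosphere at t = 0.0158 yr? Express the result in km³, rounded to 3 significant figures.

9080 km³

The sink rate constant is k = F₀/M₀ = 293800/11290 = 26.02 yr⁻¹.
Solving dM/dt = F₁ − kM with M(0) = M₀ gives M(t) = F₁/k + (M₀ − F₁/k)·e^(−kt).
F₁/k = 123000/26.02 = 4726.6 km³; kt = 26.02 × 0.0158 = 0.4112, e^(−kt) = 0.6629.
M(0.0158) = 4726.6 + (11290 − 4726.6) × 0.6629 = 4726.6 + 4351 = 9077.3 km³.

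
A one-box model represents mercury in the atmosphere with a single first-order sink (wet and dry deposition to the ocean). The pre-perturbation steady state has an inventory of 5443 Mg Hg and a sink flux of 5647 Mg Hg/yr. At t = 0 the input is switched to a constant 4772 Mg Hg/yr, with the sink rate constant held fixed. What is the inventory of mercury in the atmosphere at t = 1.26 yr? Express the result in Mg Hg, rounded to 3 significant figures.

Residence time τ = M₀/F₀ = 0.9639 yr. The eventual steady state is M_∞ = M₀·(F₁/F₀) = 5443 × 4772/5647 = 4599.6 Mg Hg.
The anomaly ΔM(t) = M(t) − M_∞ decays as ΔM₀·e^(−t/τ) with ΔM₀ = 5443 − 4599.6 = 843.4 Mg Hg.
At t = 1.26 yr, e^(−t/τ) = e^(−1.307) = 0.2706, so ΔM = 228.2 Mg Hg and M = 4599.6 + 228.2 = 4827.8 Mg Hg.

4830 Mg Hg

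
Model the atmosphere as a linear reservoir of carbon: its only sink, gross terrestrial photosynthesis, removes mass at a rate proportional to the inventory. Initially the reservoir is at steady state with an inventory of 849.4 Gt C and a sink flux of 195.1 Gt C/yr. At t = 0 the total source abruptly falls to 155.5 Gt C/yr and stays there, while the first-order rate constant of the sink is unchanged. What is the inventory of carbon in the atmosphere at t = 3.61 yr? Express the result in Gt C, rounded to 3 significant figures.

The sink rate constant is k = F₀/M₀ = 195.1/849.4 = 0.2297 yr⁻¹.
Solving dM/dt = F₁ − kM with M(0) = M₀ gives M(t) = F₁/k + (M₀ − F₁/k)·e^(−kt).
F₁/k = 155.5/0.2297 = 676.99 Gt C; kt = 0.2297 × 3.61 = 0.8292, e^(−kt) = 0.4364.
M(3.61) = 676.99 + (849.4 − 676.99) × 0.4364 = 676.99 + 75.24 = 752.23 Gt C.

752 Gt C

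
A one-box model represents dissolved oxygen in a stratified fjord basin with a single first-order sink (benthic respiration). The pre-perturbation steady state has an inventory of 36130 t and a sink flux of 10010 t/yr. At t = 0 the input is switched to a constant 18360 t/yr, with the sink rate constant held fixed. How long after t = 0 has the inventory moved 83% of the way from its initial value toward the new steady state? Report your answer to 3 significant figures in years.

τ = M₀/F₀ = 36130/10010 = 3.609 yr.
The remaining gap fraction is e^(−t/τ); 83% covered ⇒ e^(−t/τ) = 0.170.
t = −τ ln(0.170) = 3.609 × 1.772 = 6.396 yr.

6.40 yr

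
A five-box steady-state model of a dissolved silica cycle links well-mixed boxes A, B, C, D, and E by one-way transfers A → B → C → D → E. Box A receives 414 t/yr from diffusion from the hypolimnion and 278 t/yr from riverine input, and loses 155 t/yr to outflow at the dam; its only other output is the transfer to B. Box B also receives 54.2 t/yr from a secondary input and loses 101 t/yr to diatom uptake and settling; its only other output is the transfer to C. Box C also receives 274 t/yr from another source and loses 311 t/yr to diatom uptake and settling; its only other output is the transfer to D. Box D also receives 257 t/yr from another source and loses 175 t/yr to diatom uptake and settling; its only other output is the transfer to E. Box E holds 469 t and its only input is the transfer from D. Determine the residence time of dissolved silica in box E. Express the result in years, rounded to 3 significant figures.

0.876 yr

Box A: F(A→B) = (414 + 278) − 155 = 537.00 t/yr.
Box B: F(B→C) = (537.00 + 54.2) − 101 = 490.20 t/yr.
Box C: F(C→D) = (490.20 + 274) − 311 = 453.20 t/yr.
Box D: F(D→E) = (453.20 + 257) − 175 = 535.20 t/yr.
Box E throughput = its input = 535.20 t/yr; τ = 469 / 535.20 = 0.8763 yr.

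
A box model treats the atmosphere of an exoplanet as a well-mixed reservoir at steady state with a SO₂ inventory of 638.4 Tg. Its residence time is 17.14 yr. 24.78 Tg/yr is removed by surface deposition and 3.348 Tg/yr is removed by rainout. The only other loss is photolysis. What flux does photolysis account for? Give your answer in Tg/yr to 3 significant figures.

9.12 Tg/yr

Total removal F = M/τ = 638.4 / 17.14 = 37.25 Tg/yr.
Photolysis = F − (24.78 + 3.348) = 37.25 − 28.13 = 9.118 Tg/yr.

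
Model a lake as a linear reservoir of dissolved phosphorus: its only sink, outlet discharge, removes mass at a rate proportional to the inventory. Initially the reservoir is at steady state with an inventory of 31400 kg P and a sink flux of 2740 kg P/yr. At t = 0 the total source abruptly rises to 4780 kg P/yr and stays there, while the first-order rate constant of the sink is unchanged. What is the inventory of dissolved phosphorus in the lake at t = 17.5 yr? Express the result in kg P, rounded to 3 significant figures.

Residence time τ = M₀/F₀ = 11.46 yr. The eventual steady state is M_∞ = M₀·(F₁/F₀) = 31400 × 4780/2740 = 54778 kg P.
The anomaly ΔM(t) = M(t) − M_∞ decays as ΔM₀·e^(−t/τ) with ΔM₀ = 31400 − 54778 = −23380 kg P.
At t = 17.5 yr, e^(−t/τ) = e^(−1.527) = 0.2172, so ΔM = −5077 kg P and M = 54778 − 5077 = 49701 kg P.

49700 kg P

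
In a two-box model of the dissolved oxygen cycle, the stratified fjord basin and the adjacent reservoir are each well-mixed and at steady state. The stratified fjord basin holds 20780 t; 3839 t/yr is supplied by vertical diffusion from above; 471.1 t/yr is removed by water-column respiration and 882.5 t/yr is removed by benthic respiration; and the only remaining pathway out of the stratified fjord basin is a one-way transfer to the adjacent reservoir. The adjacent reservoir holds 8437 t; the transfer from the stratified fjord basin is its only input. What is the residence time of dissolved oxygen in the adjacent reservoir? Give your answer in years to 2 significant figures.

Balance the stratified fjord basin: ΣF_in = 3839.0 t/yr.
Transfer to the adjacent reservoir = ΣF_in − (471.1 + 882.5) = 2485.4 t/yr.
At steady state the output of the adjacent reservoir equals its input, 2485.4 t/yr.
τ = M / F = 8437 / 2485.4 = 3.395 yr.

3.4 yr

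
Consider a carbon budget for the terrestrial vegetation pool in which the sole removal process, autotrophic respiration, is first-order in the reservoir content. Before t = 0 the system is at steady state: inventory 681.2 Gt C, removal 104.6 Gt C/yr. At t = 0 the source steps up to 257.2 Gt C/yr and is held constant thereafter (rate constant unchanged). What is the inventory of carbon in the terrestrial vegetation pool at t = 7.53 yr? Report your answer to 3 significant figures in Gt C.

1360 Gt C

The sink rate constant is k = F₀/M₀ = 104.6/681.2 = 0.1536 yr⁻¹.
Solving dM/dt = F₁ − kM with M(0) = M₀ gives M(t) = F₁/k + (M₀ − F₁/k)·e^(−kt).
F₁/k = 257.2/0.1536 = 1675.0 Gt C; kt = 0.1536 × 7.53 = 1.156, e^(−kt) = 0.3147.
M(7.53) = 1675.0 + (681.2 − 1675.0) × 0.3147 = 1675.0 − 312.7 = 1362.3 Gt C.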